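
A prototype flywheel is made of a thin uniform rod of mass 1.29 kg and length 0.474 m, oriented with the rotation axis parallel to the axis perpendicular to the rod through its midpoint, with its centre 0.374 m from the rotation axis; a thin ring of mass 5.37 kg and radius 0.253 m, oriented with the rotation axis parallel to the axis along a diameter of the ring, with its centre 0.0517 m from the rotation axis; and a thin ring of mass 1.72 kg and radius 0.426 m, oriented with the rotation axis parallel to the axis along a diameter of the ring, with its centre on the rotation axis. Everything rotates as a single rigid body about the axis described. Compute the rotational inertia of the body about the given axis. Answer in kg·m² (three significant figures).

Thin rod: I_cm = (1/12)ML² = (1/12)(1.29)(0.474)² = 0.024153 kg·m²; centre at d = 0.374 m, so the parallel axis theorem gives I = 0.024153 + (1.29)(0.374)² = 0.20459 kg·m².
Thin ring: I_cm = (1/2)MR² = (1/2)(5.37)(0.253)² = 0.17186 kg·m²; centre at d = 0.0517 m, so the parallel axis theorem gives I = 0.17186 + (5.37)(0.0517)² = 0.18622 kg·m².
Thin ring: I_cm = (1/2)MR² = (1/2)(1.72)(0.426)² = 0.15607 kg·m²; axis through the centre, so I = 0.15607 kg·m².
Total I = 0.20459 + 0.18622 + 0.15607 = 0.54688 kg·m².

0.547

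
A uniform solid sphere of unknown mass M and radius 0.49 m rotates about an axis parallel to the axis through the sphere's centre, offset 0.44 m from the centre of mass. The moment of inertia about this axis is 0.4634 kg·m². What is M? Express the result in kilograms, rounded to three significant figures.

I = I_cm + Md² = (2/5)MR² + Md² = M·[0.4·(0.49)² + (0.44)²] = M·0.28964.
So M = 0.4634 / 0.28964 = 1.5999 kg.

1.60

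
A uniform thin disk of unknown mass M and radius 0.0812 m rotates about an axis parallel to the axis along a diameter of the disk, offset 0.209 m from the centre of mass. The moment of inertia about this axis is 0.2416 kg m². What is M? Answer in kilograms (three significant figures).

5.33

I = I_cm + Md² = (1/4)MR² + Md² = M·[0.25·(0.0812)² + (0.209)²] = M·0.045329.
So M = 0.2416 / 0.045329 = 5.3299 kg.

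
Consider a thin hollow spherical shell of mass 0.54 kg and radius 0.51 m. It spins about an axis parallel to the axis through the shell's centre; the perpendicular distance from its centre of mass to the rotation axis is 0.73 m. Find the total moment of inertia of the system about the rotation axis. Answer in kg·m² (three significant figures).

I_cm = (2/3)MR² = (2/3)(0.54)(0.51)² = 0.093636 kg·m²; centre at d = 0.73 m, so I = I_cm + Md² gives I = 0.093636 + (0.54)(0.73)² = 0.3814 kg·m².

0.381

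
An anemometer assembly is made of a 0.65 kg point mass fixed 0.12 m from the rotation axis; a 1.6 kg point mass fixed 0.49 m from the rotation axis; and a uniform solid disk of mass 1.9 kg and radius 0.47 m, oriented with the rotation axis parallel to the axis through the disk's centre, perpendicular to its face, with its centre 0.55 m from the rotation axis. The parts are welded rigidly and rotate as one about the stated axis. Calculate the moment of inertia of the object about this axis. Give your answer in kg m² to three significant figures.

1.18

Point mass: I_cm = 0; centre at d = 0.12 m, so I = I_cm + Md² gives I = 0 + (0.65)(0.12)² = 0.00936 kg m².
Point mass: I_cm = 0; centre at d = 0.49 m, so I = I_cm + Md² gives I = 0 + (1.6)(0.49)² = 0.38416 kg m².
Solid disk: I_cm = (1/2)MR² = (1/2)(1.9)(0.47)² = 0.20985 kg m²; centre at d = 0.55 m, so I = I_cm + Md² gives I = 0.20985 + (1.9)(0.55)² = 0.78461 kg m².
Total I = 0.00936 + 0.38416 + 0.78461 = 1.1781 kg m².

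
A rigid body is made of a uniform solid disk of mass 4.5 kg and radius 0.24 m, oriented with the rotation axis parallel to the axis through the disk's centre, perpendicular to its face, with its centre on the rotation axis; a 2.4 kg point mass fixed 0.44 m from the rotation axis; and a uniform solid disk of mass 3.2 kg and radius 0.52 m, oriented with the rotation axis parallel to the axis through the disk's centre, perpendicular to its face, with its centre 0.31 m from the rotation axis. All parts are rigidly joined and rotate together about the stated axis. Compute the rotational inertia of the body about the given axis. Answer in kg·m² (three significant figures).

Solid disk: I_cm = (1/2)MR² = (1/2)(4.5)(0.24)² = 0.1296 kg·m²; axis through the centre, so I = 0.1296 kg·m².
Point mass: I_cm = 0; centre at d = 0.44 m, so the parallel axis theorem gives I = 0 + (2.4)(0.44)² = 0.46464 kg·m².
Solid disk: I_cm = (1/2)MR² = (1/2)(3.2)(0.52)² = 0.43264 kg·m²; centre at d = 0.31 m, so the parallel axis theorem gives I = 0.43264 + (3.2)(0.31)² = 0.74016 kg·m².
Total I = 0.1296 + 0.46464 + 0.74016 = 1.3344 kg·m².

1.33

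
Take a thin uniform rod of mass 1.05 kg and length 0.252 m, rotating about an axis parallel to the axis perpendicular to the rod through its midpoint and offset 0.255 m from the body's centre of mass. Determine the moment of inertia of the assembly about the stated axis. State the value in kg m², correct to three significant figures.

I_cm = (1/12)ML² = (1/12)(1.05)(0.252)² = 0.0055566 kg m²; centre at d = 0.255 m, so the parallel axis theorem gives I = 0.0055566 + (1.05)(0.255)² = 0.073833 kg m².

0.0738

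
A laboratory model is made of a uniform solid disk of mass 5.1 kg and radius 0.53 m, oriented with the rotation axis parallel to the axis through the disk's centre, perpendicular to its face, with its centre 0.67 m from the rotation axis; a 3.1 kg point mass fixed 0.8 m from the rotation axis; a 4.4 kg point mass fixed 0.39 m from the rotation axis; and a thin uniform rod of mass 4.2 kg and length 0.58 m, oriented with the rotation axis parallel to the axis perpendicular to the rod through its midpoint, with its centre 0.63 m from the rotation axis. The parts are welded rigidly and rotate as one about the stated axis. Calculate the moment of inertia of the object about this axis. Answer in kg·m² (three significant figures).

7.44

Solid disk: I_cm = (1/2)MR² = (1/2)(5.1)(0.53)² = 0.7163 kg·m²; centre at d = 0.67 m, so the parallel axis theorem gives I = 0.7163 + (5.1)(0.67)² = 3.0057 kg·m².
Point mass: I_cm = 0; centre at d = 0.8 m, so the parallel axis theorem gives I = 0 + (3.1)(0.8)² = 1.984 kg·m².
Point mass: I_cm = 0; centre at d = 0.39 m, so the parallel axis theorem gives I = 0 + (4.4)(0.39)² = 0.66924 kg·m².
Thin rod: I_cm = (1/12)ML² = (1/12)(4.2)(0.58)² = 0.11774 kg·m²; centre at d = 0.63 m, so the parallel axis theorem gives I = 0.11774 + (4.2)(0.63)² = 1.7847 kg·m².
Total I = 3.0057 + 1.984 + 0.66924 + 1.7847 = 7.4436 kg·m².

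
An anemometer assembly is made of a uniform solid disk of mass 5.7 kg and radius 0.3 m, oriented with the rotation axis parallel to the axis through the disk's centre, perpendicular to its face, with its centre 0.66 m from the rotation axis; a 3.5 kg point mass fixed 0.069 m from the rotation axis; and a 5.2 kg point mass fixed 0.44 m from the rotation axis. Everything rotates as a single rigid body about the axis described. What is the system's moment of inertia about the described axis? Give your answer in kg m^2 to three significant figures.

3.76

Solid disk: I_cm = (1/2)MR² = (1/2)(5.7)(0.3)² = 0.2565 kg m^2; centre at d = 0.66 m, so I = I_cm + Md² gives I = 0.2565 + (5.7)(0.66)² = 2.7394 kg m^2.
Point mass: I_cm = 0; centre at d = 0.069 m, so I = I_cm + Md² gives I = 0 + (3.5)(0.069)² = 0.016664 kg m^2.
Point mass: I_cm = 0; centre at d = 0.44 m, so I = I_cm + Md² gives I = 0 + (5.2)(0.44)² = 1.0067 kg m^2.
Total I = 2.7394 + 0.016664 + 1.0067 = 3.7628 kg m^2.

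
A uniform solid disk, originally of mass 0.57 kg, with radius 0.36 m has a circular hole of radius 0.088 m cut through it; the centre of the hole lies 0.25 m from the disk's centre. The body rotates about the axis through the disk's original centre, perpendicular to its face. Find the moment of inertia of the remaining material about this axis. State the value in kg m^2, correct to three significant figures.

0.0347

Unpierced body about its centre: I₀ = (1/2)MR² = (1/2)(0.57)(0.36)² = 0.036936 kg m^2.
The removed disk has mass m = M·(r/R)² = (0.57)(0.088/0.36)² = 0.034059 kg (same uniform areal density).
Its moment of inertia about the rotation axis (parallel-axis theorem): I_hole = (1/2)mr² + md² = (1/2)(0.034059)(0.088)² + (0.034059)(0.25)² = 0.0022606 kg m^2.
Treating the hole as negative mass, I = I₀ − I_hole = 0.036936 − 0.0022606 = 0.034675 kg m^2.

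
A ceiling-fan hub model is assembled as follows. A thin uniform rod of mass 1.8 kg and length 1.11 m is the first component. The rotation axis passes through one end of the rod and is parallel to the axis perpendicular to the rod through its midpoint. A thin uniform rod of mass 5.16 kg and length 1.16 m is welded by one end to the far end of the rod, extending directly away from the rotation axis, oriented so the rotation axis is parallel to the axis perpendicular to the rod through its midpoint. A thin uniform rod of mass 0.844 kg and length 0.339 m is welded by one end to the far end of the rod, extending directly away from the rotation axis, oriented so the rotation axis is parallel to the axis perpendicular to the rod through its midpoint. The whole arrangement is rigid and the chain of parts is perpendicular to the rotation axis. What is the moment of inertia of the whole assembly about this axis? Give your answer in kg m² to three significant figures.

21.1

Thin rod: I_cm = (1/12)ML² = (1/12)(1.8)(1.11)² = 0.18482 kg m²; centre at d = 0.555 m, so I = I_cm + Md² gives I = 0.18482 + (1.8)(0.555)² = 0.73926 kg m².
Thin rod: I_cm = (1/12)ML² = (1/12)(5.16)(1.16)² = 0.57861 kg m²; centre at d = 0.555 + 0.555 + 0.58 = 1.69 m, so I = I_cm + Md² gives I = 0.57861 + (5.16)(1.69)² = 15.316 kg m².
Thin rod: I_cm = (1/12)ML² = (1/12)(0.844)(0.339)² = 0.0080828 kg m²; centre at d = 0.555 + 0.555 + 0.58 + 0.58 + 0.1695 = 2.4395 m, so I = I_cm + Md² gives I = 0.0080828 + (0.844)(2.4395)² = 5.0309 kg m².
Total I = 0.73926 + 15.316 + 5.0309 = 21.086 kg m².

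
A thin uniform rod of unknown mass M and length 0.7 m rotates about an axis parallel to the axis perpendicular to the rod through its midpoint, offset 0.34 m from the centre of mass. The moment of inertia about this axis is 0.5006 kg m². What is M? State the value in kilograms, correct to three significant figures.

3.20

I = I_cm + Md² = (1/12)ML² + Md² = M·[0.0833333·(0.7)² + (0.34)²] = M·0.15643.
So M = 0.5006 / 0.15643 = 3.2001 kg.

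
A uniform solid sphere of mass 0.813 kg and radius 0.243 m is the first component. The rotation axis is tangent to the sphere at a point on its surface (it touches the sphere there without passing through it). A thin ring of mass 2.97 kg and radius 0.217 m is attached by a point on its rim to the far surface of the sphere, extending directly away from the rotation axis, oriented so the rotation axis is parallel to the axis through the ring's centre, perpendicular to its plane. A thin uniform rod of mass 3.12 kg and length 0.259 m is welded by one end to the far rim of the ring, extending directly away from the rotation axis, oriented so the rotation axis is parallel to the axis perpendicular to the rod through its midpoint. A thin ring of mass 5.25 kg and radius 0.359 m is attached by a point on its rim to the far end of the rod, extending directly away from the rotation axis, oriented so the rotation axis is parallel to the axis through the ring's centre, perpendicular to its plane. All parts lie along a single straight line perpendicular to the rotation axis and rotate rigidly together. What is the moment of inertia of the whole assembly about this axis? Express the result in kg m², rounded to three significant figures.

18.2

Solid sphere: I_cm = (2/5)MR² = (2/5)(0.813)(0.243)² = 0.019203 kg m²; centre at d = 0.243 m, so the parallel axis theorem gives I = 0.019203 + (0.813)(0.243)² = 0.06721 kg m².
Thin ring: I_cm = MR² = (2.97)(0.217)² = 0.13985 kg m²; centre at d = 0.243 + 0.243 + 0.217 = 0.703 m, so the parallel axis theorem gives I = 0.13985 + (2.97)(0.703)² = 1.6077 kg m².
Thin rod: I_cm = (1/12)ML² = (1/12)(3.12)(0.259)² = 0.017441 kg m²; centre at d = 0.243 + 0.243 + 0.217 + 0.217 + 0.1295 = 1.0495 m, so the parallel axis theorem gives I = 0.017441 + (3.12)(1.0495)² = 3.454 kg m².
Thin ring: I_cm = MR² = (5.25)(0.359)² = 0.67663 kg m²; centre at d = 0.243 + 0.243 + 0.217 + 0.217 + 0.1295 + 0.1295 + 0.359 = 1.538 m, so the parallel axis theorem gives I = 0.67663 + (5.25)(1.538)² = 13.095 kg m².
Total I = 0.06721 + 1.6077 + 3.454 + 13.095 = 18.224 kg m².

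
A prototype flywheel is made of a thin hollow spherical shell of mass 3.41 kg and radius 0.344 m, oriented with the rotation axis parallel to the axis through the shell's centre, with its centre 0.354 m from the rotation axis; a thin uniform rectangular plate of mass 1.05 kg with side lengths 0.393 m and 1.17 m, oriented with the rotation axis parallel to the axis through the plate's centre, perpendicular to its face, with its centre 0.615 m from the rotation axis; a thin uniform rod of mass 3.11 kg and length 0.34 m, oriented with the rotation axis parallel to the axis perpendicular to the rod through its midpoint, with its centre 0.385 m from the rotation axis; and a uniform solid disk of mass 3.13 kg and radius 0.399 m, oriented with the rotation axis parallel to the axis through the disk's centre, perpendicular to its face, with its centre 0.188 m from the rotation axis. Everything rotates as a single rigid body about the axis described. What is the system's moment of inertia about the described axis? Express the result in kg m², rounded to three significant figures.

2.08

Spherical shell: I_cm = (2/3)MR² = (2/3)(3.41)(0.344)² = 0.26902 kg m²; centre at d = 0.354 m, so I = I_cm + Md² gives I = 0.26902 + (3.41)(0.354)² = 0.69634 kg m².
Rectangular plate: I_cm = (1/12)M(a²+b²) = (1/12)(1.05)[(0.393)² + (1.17)²] = 0.13329 kg m²; centre at d = 0.615 m, so I = I_cm + Md² gives I = 0.13329 + (1.05)(0.615)² = 0.53043 kg m².
Thin rod: I_cm = (1/12)ML² = (1/12)(3.11)(0.34)² = 0.02996 kg m²; centre at d = 0.385 m, so I = I_cm + Md² gives I = 0.02996 + (3.11)(0.385)² = 0.49094 kg m².
Solid disk: I_cm = (1/2)MR² = (1/2)(3.13)(0.399)² = 0.24915 kg m²; centre at d = 0.188 m, so I = I_cm + Md² gives I = 0.24915 + (3.13)(0.188)² = 0.35978 kg m².
Total I = 0.69634 + 0.53043 + 0.49094 + 0.35978 = 2.0775 kg m².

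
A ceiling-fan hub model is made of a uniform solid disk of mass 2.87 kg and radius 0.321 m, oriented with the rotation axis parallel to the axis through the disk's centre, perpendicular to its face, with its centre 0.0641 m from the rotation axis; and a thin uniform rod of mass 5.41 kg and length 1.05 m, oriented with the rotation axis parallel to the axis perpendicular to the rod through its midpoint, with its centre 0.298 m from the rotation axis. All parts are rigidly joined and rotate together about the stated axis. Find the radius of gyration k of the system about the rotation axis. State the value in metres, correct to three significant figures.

0.371

Solid disk: I_cm = (1/2)MR² = (1/2)(2.87)(0.321)² = 0.14786 kg·m²; centre at d = 0.0641 m, so the parallel axis theorem gives I = 0.14786 + (2.87)(0.0641)² = 0.15966 kg·m².
Thin rod: I_cm = (1/12)ML² = (1/12)(5.41)(1.05)² = 0.49704 kg·m²; centre at d = 0.298 m, so the parallel axis theorem gives I = 0.49704 + (5.41)(0.298)² = 0.97747 kg·m².
Total I = 1.1371 kg·m²; total mass M = 8.28 kg.
k = √(I/M) = √(1.1371/8.28) = 0.37059 m.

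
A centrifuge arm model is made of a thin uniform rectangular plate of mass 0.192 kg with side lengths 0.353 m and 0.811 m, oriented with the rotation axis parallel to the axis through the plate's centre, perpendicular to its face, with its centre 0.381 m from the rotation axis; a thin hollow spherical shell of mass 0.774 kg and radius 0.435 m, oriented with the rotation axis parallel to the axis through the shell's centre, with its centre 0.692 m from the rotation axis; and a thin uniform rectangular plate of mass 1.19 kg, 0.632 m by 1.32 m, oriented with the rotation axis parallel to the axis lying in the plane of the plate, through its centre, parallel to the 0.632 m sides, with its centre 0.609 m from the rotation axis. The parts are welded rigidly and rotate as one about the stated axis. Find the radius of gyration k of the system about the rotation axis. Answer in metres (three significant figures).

Rectangular plate: I_cm = (1/12)M(a²+b²) = (1/12)(0.192)[(0.353)² + (0.811)²] = 0.012517 kg·m²; centre at d = 0.381 m, so the parallel axis theorem gives I = 0.012517 + (0.192)(0.381)² = 0.040388 kg·m².
Spherical shell: I_cm = (2/3)MR² = (2/3)(0.774)(0.435)² = 0.09764 kg·m²; centre at d = 0.692 m, so the parallel axis theorem gives I = 0.09764 + (0.774)(0.692)² = 0.46828 kg·m².
Rectangular plate: I_cm = (1/12)Mb² = (1/12)(1.19)(1.32)² = 0.17279 kg·m²; centre at d = 0.609 m, so the parallel axis theorem gives I = 0.17279 + (1.19)(0.609)² = 0.61414 kg·m².
Total I = 1.1228 kg·m²; total mass M = 2.156 kg.
k = √(I/M) = √(1.1228/2.156) = 0.72165 m.

0.722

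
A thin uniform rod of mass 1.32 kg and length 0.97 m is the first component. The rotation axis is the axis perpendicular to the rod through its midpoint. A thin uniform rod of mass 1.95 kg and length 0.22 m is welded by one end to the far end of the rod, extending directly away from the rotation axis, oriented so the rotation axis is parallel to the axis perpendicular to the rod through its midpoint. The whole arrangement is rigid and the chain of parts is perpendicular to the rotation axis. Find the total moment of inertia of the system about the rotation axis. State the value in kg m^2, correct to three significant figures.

0.802

Thin rod: I_cm = (1/12)ML² = (1/12)(1.32)(0.97)² = 0.1035 kg m^2; axis through the centre, so I = 0.1035 kg m^2.
Thin rod: I_cm = (1/12)ML² = (1/12)(1.95)(0.22)² = 0.007865 kg m^2; centre at d = 0.485 + 0.11 = 0.595 m, so the parallel axis theorem gives I = 0.007865 + (1.95)(0.595)² = 0.69821 kg m^2.
Total I = 0.1035 + 0.69821 = 0.80171 kg m^2.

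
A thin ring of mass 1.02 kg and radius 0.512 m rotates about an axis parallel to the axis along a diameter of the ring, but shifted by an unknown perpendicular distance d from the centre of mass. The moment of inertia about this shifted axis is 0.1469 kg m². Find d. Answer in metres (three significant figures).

0.114

About the centre-of-mass axis, I_cm = (1/2)MR² = (1/2)(1.02)(0.512)² = 0.13369 kg m².
Parallel axis theorem: I = I_cm + Md², so Md² = 0.1469 − 0.13369 = 0.013207 kg m².
d = √(0.013207 / 1.02) = 0.11379 m.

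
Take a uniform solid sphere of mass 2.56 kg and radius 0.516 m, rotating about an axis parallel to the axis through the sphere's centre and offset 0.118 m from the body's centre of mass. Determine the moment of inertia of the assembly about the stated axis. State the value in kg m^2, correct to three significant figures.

I_cm = (2/5)MR² = (2/5)(2.56)(0.516)² = 0.27265 kg m^2; centre at d = 0.118 m, so I = I_cm + Md² gives I = 0.27265 + (2.56)(0.118)² = 0.30829 kg m^2.

0.308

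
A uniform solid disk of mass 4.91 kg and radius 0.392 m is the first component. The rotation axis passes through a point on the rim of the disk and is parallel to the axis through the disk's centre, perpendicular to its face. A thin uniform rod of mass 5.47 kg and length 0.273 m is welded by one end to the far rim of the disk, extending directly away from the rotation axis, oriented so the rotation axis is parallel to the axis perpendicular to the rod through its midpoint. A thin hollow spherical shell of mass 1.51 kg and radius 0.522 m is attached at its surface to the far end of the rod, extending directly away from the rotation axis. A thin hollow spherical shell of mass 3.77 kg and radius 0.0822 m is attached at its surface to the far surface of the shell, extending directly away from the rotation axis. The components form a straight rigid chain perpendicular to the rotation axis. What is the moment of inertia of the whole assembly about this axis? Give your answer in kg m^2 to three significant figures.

Solid disk: I_cm = (1/2)MR² = (1/2)(4.91)(0.392)² = 0.37725 kg m^2; centre at d = 0.392 m, so the parallel axis theorem gives I = 0.37725 + (4.91)(0.392)² = 1.1317 kg m^2.
Thin rod: I_cm = (1/12)ML² = (1/12)(5.47)(0.273)² = 0.033973 kg m^2; centre at d = 0.392 + 0.392 + 0.1365 = 0.9205 m, so the parallel axis theorem gives I = 0.033973 + (5.47)(0.9205)² = 4.6688 kg m^2.
Spherical shell: I_cm = (2/3)MR² = (2/3)(1.51)(0.522)² = 0.2743 kg m^2; centre at d = 0.392 + 0.392 + 0.1365 + 0.1365 + 0.522 = 1.579 m, so the parallel axis theorem gives I = 0.2743 + (1.51)(1.579)² = 4.0391 kg m^2.
Spherical shell: I_cm = (2/3)MR² = (2/3)(3.77)(0.0822)² = 0.016982 kg m^2; centre at d = 0.392 + 0.392 + 0.1365 + 0.1365 + 0.522 + 0.522 + 0.0822 = 2.1832 m, so the parallel axis theorem gives I = 0.016982 + (3.77)(2.1832)² = 17.986 kg m^2.
Total I = 1.1317 + 4.6688 + 4.0391 + 17.986 = 27.826 kg m^2.

27.8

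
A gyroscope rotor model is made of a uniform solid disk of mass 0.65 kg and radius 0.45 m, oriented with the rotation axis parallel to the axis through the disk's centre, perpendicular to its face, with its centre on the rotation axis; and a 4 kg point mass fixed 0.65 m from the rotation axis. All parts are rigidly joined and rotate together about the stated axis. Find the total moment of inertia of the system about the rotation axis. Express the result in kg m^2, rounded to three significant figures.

1.76

Solid disk: I_cm = (1/2)MR² = (1/2)(0.65)(0.45)² = 0.065813 kg m^2; axis through the centre, so I = 0.065813 kg m^2.
Point mass: I_cm = 0; centre at d = 0.65 m, so the parallel axis theorem gives I = 0 + (4)(0.65)² = 1.69 kg m^2.
Total I = 0.065813 + 1.69 = 1.7558 kg m^2.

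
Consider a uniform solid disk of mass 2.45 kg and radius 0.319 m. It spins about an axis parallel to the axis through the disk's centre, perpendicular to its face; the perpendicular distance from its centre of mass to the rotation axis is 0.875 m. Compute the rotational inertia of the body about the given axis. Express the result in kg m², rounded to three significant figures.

I_cm = (1/2)MR² = (1/2)(2.45)(0.319)² = 0.12466 kg m²; centre at d = 0.875 m, so I = I_cm + Md² gives I = 0.12466 + (2.45)(0.875)² = 2.0004 kg m².

2.00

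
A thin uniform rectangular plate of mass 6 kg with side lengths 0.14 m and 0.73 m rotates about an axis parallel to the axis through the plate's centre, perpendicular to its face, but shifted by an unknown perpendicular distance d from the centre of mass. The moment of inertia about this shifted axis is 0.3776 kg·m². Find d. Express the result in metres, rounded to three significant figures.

0.130

About the centre-of-mass axis, I_cm = (1/12)M(a²+b²) = (1/12)(6)[(0.14)² + (0.73)²] = 0.27625 kg·m².
Parallel axis theorem: I = I_cm + Md², so Md² = 0.3776 − 0.27625 = 0.10135 kg·m².
d = √(0.10135 / 6) = 0.12997 m.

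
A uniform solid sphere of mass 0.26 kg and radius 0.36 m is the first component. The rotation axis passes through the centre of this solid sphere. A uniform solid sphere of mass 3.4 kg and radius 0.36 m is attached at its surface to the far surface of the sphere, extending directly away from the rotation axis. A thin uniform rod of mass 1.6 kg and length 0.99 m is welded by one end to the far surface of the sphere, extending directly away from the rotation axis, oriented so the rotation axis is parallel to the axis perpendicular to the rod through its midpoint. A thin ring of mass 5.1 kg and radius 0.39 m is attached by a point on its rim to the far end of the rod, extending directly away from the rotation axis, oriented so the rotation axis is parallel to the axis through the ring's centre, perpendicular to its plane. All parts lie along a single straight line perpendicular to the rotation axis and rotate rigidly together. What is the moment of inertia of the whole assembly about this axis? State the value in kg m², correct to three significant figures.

Solid sphere: I_cm = (2/5)MR² = (2/5)(0.26)(0.36)² = 0.013478 kg m²; axis through the centre, so I = 0.013478 kg m².
Solid sphere: I_cm = (2/5)MR² = (2/5)(3.4)(0.36)² = 0.17626 kg m²; centre at d = 0.36 + 0.36 = 0.72 m, so I = I_cm + Md² gives I = 0.17626 + (3.4)(0.72)² = 1.9388 kg m².
Thin rod: I_cm = (1/12)ML² = (1/12)(1.6)(0.99)² = 0.13068 kg m²; centre at d = 0.36 + 0.36 + 0.36 + 0.495 = 1.575 m, so I = I_cm + Md² gives I = 0.13068 + (1.6)(1.575)² = 4.0997 kg m².
Thin ring: I_cm = MR² = (5.1)(0.39)² = 0.77571 kg m²; centre at d = 0.36 + 0.36 + 0.36 + 0.495 + 0.495 + 0.39 = 2.46 m, so I = I_cm + Md² gives I = 0.77571 + (5.1)(2.46)² = 31.639 kg m².
Total I = 0.013478 + 1.9388 + 4.0997 + 31.639 = 37.691 kg m².

37.7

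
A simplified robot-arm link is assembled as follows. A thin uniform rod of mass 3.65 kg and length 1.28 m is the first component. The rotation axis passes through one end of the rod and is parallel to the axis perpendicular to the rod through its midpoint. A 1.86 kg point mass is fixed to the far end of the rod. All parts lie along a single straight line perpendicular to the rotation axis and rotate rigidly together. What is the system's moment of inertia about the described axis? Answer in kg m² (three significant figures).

5.04

Thin rod: I_cm = (1/12)ML² = (1/12)(3.65)(1.28)² = 0.49835 kg m²; centre at d = 0.64 m, so I = I_cm + Md² gives I = 0.49835 + (3.65)(0.64)² = 1.9934 kg m².
Point mass: I_cm = 0; centre at d = 0.64 + 0.64 = 1.28 m, so I = I_cm + Md² gives I = 0 + (1.86)(1.28)² = 3.0474 kg m².
Total I = 1.9934 + 3.0474 = 5.0408 kg m².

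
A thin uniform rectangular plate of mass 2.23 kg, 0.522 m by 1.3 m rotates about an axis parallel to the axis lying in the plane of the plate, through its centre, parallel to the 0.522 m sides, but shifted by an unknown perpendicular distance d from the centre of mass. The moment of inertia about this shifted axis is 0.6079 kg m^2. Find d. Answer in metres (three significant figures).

About the centre-of-mass axis, I_cm = (1/12)Mb² = (1/12)(2.23)(1.3)² = 0.31406 kg m^2.
Parallel axis theorem: I = I_cm + Md², so Md² = 0.6079 − 0.31406 = 0.29384 kg m^2.
d = √(0.29384 / 2.23) = 0.363 m.

0.363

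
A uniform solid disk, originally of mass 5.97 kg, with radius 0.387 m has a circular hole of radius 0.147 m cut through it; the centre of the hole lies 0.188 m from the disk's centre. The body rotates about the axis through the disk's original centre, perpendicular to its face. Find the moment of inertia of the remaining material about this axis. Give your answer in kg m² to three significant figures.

Unpierced body about its centre: I₀ = (1/2)MR² = (1/2)(5.97)(0.387)² = 0.44706 kg m².
The removed disk has mass m = M·(r/R)² = (5.97)(0.147/0.387)² = 0.86136 kg (same uniform areal density).
Its moment of inertia about the rotation axis (parallel-axis theorem): I_hole = (1/2)mr² + md² = (1/2)(0.86136)(0.147)² + (0.86136)(0.188)² = 0.039751 kg m².
Treating the hole as negative mass, I = I₀ − I_hole = 0.44706 − 0.039751 = 0.40731 kg m².

0.407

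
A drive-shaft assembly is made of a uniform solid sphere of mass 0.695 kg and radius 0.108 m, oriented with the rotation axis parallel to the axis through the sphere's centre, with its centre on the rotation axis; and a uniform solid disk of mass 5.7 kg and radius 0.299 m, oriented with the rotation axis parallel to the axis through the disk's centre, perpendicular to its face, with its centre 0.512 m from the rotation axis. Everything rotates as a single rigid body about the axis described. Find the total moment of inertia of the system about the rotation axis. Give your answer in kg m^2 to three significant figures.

Solid sphere: I_cm = (2/5)MR² = (2/5)(0.695)(0.108)² = 0.0032426 kg m^2; axis through the centre, so I = 0.0032426 kg m^2.
Solid disk: I_cm = (1/2)MR² = (1/2)(5.7)(0.299)² = 0.25479 kg m^2; centre at d = 0.512 m, so the parallel axis theorem gives I = 0.25479 + (5.7)(0.512)² = 1.749 kg m^2.
Total I = 0.0032426 + 1.749 = 1.7523 kg m^2.

1.75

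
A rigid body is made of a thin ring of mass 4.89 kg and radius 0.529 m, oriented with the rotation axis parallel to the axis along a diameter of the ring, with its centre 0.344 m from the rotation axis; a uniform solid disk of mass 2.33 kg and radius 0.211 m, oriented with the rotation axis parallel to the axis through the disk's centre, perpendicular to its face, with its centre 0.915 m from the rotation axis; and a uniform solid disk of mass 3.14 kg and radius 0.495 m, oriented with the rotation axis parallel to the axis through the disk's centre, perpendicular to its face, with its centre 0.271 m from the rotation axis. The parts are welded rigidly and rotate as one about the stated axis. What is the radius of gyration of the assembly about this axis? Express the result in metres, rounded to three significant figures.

0.612

Thin ring: I_cm = (1/2)MR² = (1/2)(4.89)(0.529)² = 0.68421 kg·m²; centre at d = 0.344 m, so I = I_cm + Md² gives I = 0.68421 + (4.89)(0.344)² = 1.2629 kg·m².
Solid disk: I_cm = (1/2)MR² = (1/2)(2.33)(0.211)² = 0.051867 kg·m²; centre at d = 0.915 m, so I = I_cm + Md² gives I = 0.051867 + (2.33)(0.915)² = 2.0026 kg·m².
Solid disk: I_cm = (1/2)MR² = (1/2)(3.14)(0.495)² = 0.38469 kg·m²; centre at d = 0.271 m, so I = I_cm + Md² gives I = 0.38469 + (3.14)(0.271)² = 0.61529 kg·m².
Total I = 3.8808 kg·m²; total mass M = 10.36 kg.
k = √(I/M) = √(3.8808/10.36) = 0.61204 m.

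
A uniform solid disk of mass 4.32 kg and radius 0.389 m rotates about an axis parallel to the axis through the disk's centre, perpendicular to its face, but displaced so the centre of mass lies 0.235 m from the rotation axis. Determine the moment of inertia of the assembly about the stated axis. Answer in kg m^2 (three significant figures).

0.565

I_cm = (1/2)MR² = (1/2)(4.32)(0.389)² = 0.32685 kg m^2; centre at d = 0.235 m, so I = I_cm + Md² gives I = 0.32685 + (4.32)(0.235)² = 0.56543 kg m^2.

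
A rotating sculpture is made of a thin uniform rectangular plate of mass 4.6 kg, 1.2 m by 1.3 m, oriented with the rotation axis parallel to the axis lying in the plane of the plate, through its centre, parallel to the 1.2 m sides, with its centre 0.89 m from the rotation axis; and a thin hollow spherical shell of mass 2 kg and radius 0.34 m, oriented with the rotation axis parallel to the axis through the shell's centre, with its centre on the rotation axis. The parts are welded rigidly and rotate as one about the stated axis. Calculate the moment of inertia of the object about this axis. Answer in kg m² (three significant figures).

4.45

Rectangular plate: I_cm = (1/12)Mb² = (1/12)(4.6)(1.3)² = 0.64783 kg m²; centre at d = 0.89 m, so the parallel axis theorem gives I = 0.64783 + (4.6)(0.89)² = 4.2915 kg m².
Spherical shell: I_cm = (2/3)MR² = (2/3)(2)(0.34)² = 0.15413 kg m²; axis through the centre, so I = 0.15413 kg m².
Total I = 4.2915 + 0.15413 = 4.4456 kg m².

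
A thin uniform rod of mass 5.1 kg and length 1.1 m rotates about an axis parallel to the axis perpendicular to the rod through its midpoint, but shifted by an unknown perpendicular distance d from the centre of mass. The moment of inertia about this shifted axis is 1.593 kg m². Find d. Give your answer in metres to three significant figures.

About the centre-of-mass axis, I_cm = (1/12)ML² = (1/12)(5.1)(1.1)² = 0.51425 kg m².
Parallel axis theorem: I = I_cm + Md², so Md² = 1.593 − 0.51425 = 1.0787 kg m².
d = √(1.0787 / 5.1) = 0.45991 m.

0.460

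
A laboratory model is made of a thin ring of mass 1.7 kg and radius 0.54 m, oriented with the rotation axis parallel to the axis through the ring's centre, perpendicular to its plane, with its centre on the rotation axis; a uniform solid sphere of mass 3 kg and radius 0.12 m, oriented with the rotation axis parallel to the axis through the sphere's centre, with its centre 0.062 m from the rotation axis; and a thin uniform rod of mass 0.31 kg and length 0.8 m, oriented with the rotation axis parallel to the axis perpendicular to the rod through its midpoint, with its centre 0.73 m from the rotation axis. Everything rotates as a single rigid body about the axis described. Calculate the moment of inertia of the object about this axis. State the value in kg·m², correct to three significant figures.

0.706

Thin ring: I_cm = MR² = (1.7)(0.54)² = 0.49572 kg·m²; axis through the centre, so I = 0.49572 kg·m².
Solid sphere: I_cm = (2/5)MR² = (2/5)(3)(0.12)² = 0.01728 kg·m²; centre at d = 0.062 m, so I = I_cm + Md² gives I = 0.01728 + (3)(0.062)² = 0.028812 kg·m².
Thin rod: I_cm = (1/12)ML² = (1/12)(0.31)(0.8)² = 0.016533 kg·m²; centre at d = 0.73 m, so I = I_cm + Md² gives I = 0.016533 + (0.31)(0.73)² = 0.18173 kg·m².
Total I = 0.49572 + 0.028812 + 0.18173 = 0.70626 kg·m².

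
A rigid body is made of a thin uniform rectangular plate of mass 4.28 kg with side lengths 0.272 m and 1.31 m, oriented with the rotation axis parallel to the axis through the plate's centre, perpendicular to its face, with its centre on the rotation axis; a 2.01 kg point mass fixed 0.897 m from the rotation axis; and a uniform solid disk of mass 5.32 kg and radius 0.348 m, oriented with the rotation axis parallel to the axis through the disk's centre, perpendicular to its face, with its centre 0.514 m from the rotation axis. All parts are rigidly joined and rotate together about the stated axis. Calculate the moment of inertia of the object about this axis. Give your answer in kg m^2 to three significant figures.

Rectangular plate: I_cm = (1/12)M(a²+b²) = (1/12)(4.28)[(0.272)² + (1.31)²] = 0.63846 kg m^2; axis through the centre, so I = 0.63846 kg m^2.
Point mass: I_cm = 0; centre at d = 0.897 m, so the parallel axis theorem gives I = 0 + (2.01)(0.897)² = 1.6173 kg m^2.
Solid disk: I_cm = (1/2)MR² = (1/2)(5.32)(0.348)² = 0.32214 kg m^2; centre at d = 0.514 m, so the parallel axis theorem gives I = 0.32214 + (5.32)(0.514)² = 1.7277 kg m^2.
Total I = 0.63846 + 1.6173 + 1.7277 = 3.9834 kg m^2.

3.98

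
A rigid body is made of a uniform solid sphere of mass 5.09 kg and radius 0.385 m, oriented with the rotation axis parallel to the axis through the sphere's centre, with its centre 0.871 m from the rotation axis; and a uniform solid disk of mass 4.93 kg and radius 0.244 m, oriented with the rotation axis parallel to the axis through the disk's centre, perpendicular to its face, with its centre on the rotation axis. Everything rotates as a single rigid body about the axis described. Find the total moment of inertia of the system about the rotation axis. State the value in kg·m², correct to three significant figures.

4.31

Solid sphere: I_cm = (2/5)MR² = (2/5)(5.09)(0.385)² = 0.30179 kg·m²; centre at d = 0.871 m, so I = I_cm + Md² gives I = 0.30179 + (5.09)(0.871)² = 4.1633 kg·m².
Solid disk: I_cm = (1/2)MR² = (1/2)(4.93)(0.244)² = 0.14676 kg·m²; axis through the centre, so I = 0.14676 kg·m².
Total I = 4.1633 + 0.14676 = 4.31 kg·m².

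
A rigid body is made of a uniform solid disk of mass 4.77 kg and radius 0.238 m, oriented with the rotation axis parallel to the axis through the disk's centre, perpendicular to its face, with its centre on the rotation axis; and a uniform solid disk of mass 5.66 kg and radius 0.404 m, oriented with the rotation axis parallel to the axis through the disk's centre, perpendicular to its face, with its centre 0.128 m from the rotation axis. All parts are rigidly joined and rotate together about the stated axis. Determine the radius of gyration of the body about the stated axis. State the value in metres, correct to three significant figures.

0.257

Solid disk: I_cm = (1/2)MR² = (1/2)(4.77)(0.238)² = 0.1351 kg m^2; axis through the centre, so I = 0.1351 kg m^2.
Solid disk: I_cm = (1/2)MR² = (1/2)(5.66)(0.404)² = 0.4619 kg m^2; centre at d = 0.128 m, so I = I_cm + Md² gives I = 0.4619 + (5.66)(0.128)² = 0.55463 kg m^2.
Total I = 0.68973 kg m^2; total mass M = 10.43 kg.
k = √(I/M) = √(0.68973/10.43) = 0.25716 m.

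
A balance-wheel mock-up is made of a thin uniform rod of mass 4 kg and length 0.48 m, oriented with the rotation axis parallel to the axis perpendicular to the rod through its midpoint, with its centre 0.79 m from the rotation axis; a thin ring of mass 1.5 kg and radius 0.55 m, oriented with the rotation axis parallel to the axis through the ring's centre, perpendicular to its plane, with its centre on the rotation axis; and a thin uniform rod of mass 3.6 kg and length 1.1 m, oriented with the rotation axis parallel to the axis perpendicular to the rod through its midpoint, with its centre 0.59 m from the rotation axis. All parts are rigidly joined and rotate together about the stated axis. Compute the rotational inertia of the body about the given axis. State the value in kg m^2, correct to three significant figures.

Thin rod: I_cm = (1/12)ML² = (1/12)(4)(0.48)² = 0.0768 kg m^2; centre at d = 0.79 m, so the parallel axis theorem gives I = 0.0768 + (4)(0.79)² = 2.5732 kg m^2.
Thin ring: I_cm = MR² = (1.5)(0.55)² = 0.45375 kg m^2; axis through the centre, so I = 0.45375 kg m^2.
Thin rod: I_cm = (1/12)ML² = (1/12)(3.6)(1.1)² = 0.363 kg m^2; centre at d = 0.59 m, so the parallel axis theorem gives I = 0.363 + (3.6)(0.59)² = 1.6162 kg m^2.
Total I = 2.5732 + 0.45375 + 1.6162 = 4.6431 kg m^2.

4.64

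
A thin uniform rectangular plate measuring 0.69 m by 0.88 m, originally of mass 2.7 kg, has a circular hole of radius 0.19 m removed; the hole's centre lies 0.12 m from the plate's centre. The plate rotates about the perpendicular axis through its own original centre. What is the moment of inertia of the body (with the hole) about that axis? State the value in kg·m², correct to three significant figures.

Unpierced body about its centre: I₀ = (1/12)M(a²+b²) = (1/12)(2.7)[(0.69)² + (0.88)²] = 0.28136 kg·m².
The removed disk has mass m = M·πr²/(ab) = (2.7)·π(0.19)²/(0.69·0.88) = 0.5043 kg (same uniform areal density).
Its moment of inertia about the rotation axis (parallel-axis theorem): I_hole = (1/2)mr² + md² = (1/2)(0.5043)(0.19)² + (0.5043)(0.12)² = 0.016365 kg·m².
Treating the hole as negative mass, I = I₀ − I_hole = 0.28136 − 0.016365 = 0.265 kg·m².

0.265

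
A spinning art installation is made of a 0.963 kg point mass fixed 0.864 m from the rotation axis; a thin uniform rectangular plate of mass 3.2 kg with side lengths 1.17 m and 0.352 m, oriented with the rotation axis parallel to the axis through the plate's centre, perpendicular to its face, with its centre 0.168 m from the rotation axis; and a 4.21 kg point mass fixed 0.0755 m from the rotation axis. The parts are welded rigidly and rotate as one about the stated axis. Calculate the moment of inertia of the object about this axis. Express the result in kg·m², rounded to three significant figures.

Point mass: I_cm = 0; centre at d = 0.864 m, so I = I_cm + Md² gives I = 0 + (0.963)(0.864)² = 0.71888 kg·m².
Rectangular plate: I_cm = (1/12)M(a²+b²) = (1/12)(3.2)[(1.17)² + (0.352)²] = 0.39808 kg·m²; centre at d = 0.168 m, so I = I_cm + Md² gives I = 0.39808 + (3.2)(0.168)² = 0.4884 kg·m².
Point mass: I_cm = 0; centre at d = 0.0755 m, so I = I_cm + Md² gives I = 0 + (4.21)(0.0755)² = 0.023998 kg·m².
Total I = 0.71888 + 0.4884 + 0.023998 = 1.2313 kg·m².

1.23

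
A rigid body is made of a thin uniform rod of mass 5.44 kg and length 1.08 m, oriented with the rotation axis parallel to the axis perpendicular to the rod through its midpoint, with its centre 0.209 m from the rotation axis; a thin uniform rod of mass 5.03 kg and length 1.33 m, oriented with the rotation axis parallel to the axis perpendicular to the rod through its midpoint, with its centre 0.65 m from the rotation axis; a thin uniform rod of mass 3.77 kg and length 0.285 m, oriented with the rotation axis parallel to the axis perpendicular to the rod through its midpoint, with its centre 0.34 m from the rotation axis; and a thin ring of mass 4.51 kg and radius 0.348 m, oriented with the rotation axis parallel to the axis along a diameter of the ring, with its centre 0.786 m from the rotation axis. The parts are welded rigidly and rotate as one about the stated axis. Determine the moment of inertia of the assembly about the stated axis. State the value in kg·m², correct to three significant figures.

7.15

Thin rod: I_cm = (1/12)ML² = (1/12)(5.44)(1.08)² = 0.52877 kg·m²; centre at d = 0.209 m, so I = I_cm + Md² gives I = 0.52877 + (5.44)(0.209)² = 0.76639 kg·m².
Thin rod: I_cm = (1/12)ML² = (1/12)(5.03)(1.33)² = 0.74146 kg·m²; centre at d = 0.65 m, so I = I_cm + Md² gives I = 0.74146 + (5.03)(0.65)² = 2.8666 kg·m².
Thin rod: I_cm = (1/12)ML² = (1/12)(3.77)(0.285)² = 0.025518 kg·m²; centre at d = 0.34 m, so I = I_cm + Md² gives I = 0.025518 + (3.77)(0.34)² = 0.46133 kg·m².
Thin ring: I_cm = (1/2)MR² = (1/2)(4.51)(0.348)² = 0.27309 kg·m²; centre at d = 0.786 m, so I = I_cm + Md² gives I = 0.27309 + (4.51)(0.786)² = 3.0593 kg·m².
Total I = 0.76639 + 2.8666 + 0.46133 + 3.0593 = 7.1537 kg·m².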